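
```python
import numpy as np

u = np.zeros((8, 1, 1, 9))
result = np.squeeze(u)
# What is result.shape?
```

(8, 9)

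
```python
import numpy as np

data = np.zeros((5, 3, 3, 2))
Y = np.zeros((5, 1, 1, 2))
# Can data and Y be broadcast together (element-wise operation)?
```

Yes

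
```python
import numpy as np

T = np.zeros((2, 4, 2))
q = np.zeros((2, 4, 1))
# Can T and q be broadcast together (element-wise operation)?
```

Yes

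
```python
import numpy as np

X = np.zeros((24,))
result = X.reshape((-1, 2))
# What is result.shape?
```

(12, 2)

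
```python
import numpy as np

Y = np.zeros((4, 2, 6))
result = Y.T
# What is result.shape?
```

(6, 2, 4)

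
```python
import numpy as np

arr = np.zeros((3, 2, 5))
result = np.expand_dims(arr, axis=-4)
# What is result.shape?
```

(1, 3, 2, 5)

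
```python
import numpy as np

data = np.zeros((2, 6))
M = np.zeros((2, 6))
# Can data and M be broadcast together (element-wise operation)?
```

Yes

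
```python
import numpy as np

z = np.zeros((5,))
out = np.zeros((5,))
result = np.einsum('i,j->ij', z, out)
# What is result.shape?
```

(5, 5)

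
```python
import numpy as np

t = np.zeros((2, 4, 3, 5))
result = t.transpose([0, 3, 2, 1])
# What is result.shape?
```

(2, 5, 3, 4)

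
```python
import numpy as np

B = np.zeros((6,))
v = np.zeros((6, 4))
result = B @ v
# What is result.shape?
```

(4,)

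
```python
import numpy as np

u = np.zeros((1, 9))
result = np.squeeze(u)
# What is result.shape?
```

(9,)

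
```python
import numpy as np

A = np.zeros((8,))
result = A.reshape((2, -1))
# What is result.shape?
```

(2, 4)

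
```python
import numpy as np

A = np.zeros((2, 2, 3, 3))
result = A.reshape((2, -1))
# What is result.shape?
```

(2, 18)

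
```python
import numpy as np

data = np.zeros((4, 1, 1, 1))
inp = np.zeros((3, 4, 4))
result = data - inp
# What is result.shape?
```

(4, 3, 4, 4)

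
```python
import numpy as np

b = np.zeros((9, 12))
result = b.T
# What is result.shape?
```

(12, 9)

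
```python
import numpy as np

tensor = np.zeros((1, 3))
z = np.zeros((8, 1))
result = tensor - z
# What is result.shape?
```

(8, 3)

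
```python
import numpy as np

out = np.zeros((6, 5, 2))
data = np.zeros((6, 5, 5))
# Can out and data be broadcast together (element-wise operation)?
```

No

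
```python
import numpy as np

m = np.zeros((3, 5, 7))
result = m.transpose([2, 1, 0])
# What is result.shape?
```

(7, 5, 3)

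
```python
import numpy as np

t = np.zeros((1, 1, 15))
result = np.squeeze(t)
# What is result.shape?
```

(15,)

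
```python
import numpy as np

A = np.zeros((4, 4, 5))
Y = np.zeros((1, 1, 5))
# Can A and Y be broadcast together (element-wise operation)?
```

Yes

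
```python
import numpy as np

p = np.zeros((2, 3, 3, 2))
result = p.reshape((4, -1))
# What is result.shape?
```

(4, 9)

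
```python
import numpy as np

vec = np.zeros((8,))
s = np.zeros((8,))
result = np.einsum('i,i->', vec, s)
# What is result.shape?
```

()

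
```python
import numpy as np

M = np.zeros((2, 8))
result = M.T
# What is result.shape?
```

(8, 2)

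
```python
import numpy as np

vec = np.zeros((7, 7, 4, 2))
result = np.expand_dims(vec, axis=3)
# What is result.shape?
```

(7, 7, 4, 1, 2)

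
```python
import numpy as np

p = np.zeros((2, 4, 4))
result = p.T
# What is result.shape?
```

(4, 4, 2)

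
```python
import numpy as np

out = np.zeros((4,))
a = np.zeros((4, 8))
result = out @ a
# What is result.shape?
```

(8,)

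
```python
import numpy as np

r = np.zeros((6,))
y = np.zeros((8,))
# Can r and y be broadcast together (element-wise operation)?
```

No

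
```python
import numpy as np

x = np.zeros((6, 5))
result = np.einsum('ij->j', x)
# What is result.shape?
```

(5,)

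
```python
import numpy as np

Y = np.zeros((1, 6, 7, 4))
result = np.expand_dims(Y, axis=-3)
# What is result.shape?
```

(1, 6, 1, 7, 4)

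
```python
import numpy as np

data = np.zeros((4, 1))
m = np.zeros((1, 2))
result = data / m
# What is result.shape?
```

(4, 2)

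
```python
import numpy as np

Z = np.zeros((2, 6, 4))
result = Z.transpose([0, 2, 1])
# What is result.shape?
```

(2, 4, 6)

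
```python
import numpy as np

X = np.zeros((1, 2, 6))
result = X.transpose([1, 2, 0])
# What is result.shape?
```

(2, 6, 1)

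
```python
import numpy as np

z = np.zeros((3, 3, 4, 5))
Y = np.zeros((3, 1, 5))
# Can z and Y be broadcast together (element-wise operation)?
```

Yes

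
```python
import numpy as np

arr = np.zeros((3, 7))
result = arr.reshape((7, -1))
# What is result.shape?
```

(7, 3)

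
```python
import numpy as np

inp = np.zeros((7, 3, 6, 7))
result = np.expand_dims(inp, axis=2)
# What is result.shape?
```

(7, 3, 1, 6, 7)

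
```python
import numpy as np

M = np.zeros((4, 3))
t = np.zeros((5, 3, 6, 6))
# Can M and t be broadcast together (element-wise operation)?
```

No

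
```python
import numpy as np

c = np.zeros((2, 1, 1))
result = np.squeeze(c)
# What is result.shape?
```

(2,)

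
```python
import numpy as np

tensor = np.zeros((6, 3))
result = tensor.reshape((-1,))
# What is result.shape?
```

(18,)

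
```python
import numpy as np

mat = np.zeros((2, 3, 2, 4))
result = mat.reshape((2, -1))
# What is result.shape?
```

(2, 24)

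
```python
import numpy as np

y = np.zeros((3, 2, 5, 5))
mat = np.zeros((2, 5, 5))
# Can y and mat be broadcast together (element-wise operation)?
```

Yes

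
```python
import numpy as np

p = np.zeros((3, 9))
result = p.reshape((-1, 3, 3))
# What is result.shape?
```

(3, 3, 3)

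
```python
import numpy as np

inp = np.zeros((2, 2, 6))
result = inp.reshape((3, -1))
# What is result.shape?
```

(3, 8)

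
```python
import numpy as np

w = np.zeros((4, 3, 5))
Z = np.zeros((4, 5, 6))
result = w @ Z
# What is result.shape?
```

(4, 3, 6)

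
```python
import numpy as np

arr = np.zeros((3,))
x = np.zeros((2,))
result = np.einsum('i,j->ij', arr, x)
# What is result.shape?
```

(3, 2)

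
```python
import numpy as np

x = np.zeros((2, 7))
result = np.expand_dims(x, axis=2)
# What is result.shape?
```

(2, 7, 1)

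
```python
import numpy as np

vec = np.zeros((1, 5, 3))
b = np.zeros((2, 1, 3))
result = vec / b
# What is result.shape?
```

(2, 5, 3)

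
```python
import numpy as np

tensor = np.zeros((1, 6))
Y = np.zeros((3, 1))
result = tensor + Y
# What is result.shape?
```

(3, 6)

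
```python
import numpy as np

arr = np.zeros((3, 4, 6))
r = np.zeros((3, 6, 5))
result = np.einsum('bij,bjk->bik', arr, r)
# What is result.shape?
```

(3, 4, 5)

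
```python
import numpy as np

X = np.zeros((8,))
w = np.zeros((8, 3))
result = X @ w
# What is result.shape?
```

(3,)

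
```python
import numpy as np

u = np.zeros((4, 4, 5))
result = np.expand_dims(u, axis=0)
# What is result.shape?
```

(1, 4, 4, 5)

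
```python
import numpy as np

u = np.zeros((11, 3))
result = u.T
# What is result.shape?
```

(3, 11)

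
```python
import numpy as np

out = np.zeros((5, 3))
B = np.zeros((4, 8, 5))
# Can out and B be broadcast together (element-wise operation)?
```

No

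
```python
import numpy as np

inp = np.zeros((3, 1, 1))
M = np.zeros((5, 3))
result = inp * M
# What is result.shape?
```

(3, 5, 3)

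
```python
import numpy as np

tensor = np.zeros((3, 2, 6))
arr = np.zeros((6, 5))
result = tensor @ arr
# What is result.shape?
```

(3, 2, 5)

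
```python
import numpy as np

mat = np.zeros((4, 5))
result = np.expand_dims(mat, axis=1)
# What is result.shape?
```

(4, 1, 5)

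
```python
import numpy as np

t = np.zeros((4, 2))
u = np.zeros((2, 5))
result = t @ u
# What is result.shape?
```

(4, 5)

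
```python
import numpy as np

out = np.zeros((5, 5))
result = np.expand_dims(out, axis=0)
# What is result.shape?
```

(1, 5, 5)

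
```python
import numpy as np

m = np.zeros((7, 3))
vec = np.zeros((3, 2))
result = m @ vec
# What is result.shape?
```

(7, 2)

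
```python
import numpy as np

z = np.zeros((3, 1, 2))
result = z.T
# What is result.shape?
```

(2, 1, 3)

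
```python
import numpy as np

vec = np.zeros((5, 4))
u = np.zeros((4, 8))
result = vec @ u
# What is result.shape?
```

(5, 8)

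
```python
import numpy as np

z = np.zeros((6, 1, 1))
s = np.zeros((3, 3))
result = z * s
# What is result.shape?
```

(6, 3, 3)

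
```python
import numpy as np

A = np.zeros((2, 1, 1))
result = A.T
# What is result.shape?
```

(1, 1, 2)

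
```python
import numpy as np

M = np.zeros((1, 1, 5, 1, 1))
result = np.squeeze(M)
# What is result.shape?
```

(5,)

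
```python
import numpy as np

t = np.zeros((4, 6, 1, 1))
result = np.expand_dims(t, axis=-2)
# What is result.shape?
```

(4, 6, 1, 1, 1)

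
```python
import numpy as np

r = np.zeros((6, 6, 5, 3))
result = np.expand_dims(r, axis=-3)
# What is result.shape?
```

(6, 6, 1, 5, 3)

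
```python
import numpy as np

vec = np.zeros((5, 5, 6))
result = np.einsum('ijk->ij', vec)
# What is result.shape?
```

(5, 5)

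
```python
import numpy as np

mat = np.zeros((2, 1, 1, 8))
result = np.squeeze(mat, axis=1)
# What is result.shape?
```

(2, 1, 8)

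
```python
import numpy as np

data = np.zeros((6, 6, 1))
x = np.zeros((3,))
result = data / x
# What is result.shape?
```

(6, 6, 3)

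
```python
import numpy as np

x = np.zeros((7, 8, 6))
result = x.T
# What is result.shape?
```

(6, 8, 7)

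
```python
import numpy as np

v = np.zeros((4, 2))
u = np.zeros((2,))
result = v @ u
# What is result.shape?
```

(4,)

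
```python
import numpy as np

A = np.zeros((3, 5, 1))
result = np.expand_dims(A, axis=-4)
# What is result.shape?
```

(1, 3, 5, 1)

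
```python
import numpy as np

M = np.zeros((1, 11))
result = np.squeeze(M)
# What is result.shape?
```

(11,)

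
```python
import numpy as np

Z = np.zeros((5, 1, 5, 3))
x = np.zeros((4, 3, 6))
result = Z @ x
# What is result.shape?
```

(5, 4, 5, 6)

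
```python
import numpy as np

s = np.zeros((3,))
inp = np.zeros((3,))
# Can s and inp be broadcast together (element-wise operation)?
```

Yes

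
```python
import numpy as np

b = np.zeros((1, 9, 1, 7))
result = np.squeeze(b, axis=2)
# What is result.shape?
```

(1, 9, 7)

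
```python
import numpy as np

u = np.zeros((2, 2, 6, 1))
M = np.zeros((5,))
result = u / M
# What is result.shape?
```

(2, 2, 6, 5)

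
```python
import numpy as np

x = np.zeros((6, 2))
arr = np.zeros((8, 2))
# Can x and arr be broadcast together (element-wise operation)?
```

No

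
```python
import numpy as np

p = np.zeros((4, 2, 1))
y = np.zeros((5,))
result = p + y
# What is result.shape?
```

(4, 2, 5)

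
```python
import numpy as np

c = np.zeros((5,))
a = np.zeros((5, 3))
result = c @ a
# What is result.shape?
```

(3,)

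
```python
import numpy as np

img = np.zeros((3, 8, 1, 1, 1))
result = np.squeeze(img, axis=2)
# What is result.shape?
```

(3, 8, 1, 1)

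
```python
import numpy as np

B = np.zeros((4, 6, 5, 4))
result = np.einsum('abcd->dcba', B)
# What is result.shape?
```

(4, 5, 6, 4)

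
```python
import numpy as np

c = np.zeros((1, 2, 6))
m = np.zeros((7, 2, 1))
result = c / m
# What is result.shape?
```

(7, 2, 6)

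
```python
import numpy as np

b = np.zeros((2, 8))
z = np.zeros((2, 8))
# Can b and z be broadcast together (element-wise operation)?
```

Yes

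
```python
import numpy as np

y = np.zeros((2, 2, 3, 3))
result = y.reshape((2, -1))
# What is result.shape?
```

(2, 18)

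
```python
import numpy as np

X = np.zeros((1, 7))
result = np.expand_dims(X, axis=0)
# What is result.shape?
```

(1, 1, 7)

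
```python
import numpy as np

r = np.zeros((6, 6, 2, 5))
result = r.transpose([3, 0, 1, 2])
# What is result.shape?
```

(5, 6, 6, 2)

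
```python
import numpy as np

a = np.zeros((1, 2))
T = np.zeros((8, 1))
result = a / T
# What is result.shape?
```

(8, 2)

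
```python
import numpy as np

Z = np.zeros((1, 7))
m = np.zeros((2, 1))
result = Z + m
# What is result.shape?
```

(2, 7)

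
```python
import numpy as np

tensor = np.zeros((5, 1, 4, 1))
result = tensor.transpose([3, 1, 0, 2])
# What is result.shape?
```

(1, 1, 5, 4)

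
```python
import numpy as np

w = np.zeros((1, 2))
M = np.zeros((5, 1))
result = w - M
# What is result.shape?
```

(5, 2)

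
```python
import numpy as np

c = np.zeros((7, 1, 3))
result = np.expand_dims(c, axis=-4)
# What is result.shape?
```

(1, 7, 1, 3)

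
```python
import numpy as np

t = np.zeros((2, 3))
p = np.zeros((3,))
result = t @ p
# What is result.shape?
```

(2,)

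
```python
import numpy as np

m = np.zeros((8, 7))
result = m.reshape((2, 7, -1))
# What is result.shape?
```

(2, 7, 4)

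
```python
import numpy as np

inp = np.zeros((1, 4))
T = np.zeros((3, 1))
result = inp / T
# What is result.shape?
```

(3, 4)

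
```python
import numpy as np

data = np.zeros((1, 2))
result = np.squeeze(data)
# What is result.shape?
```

(2,)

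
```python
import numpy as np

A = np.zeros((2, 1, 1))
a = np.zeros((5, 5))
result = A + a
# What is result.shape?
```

(2, 5, 5)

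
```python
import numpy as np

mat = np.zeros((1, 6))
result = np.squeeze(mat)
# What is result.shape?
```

(6,)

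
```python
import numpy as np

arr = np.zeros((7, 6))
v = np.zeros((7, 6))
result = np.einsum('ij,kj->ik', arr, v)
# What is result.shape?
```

(7, 7)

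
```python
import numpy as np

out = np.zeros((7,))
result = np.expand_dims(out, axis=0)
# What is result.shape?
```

(1, 7)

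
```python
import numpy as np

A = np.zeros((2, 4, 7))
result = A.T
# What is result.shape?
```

(7, 4, 2)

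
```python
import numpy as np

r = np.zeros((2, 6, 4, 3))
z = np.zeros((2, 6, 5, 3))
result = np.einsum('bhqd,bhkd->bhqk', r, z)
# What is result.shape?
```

(2, 6, 4, 5)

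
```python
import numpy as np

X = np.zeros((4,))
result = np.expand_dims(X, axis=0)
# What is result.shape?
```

(1, 4)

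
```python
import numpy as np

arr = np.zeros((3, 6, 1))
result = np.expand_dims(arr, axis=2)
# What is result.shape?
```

(3, 6, 1, 1)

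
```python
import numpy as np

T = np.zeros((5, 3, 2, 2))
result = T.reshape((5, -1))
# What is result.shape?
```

(5, 12)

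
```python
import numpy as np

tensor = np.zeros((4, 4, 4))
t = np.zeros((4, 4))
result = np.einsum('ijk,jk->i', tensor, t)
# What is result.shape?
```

(4,)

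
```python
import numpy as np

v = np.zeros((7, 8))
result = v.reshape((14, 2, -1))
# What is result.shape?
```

(14, 2, 2)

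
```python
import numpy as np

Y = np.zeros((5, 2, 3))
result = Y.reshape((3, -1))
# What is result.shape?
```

(3, 10)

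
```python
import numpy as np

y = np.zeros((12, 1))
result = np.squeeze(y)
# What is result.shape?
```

(12,)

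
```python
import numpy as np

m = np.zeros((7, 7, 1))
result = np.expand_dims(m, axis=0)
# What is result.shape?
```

(1, 7, 7, 1)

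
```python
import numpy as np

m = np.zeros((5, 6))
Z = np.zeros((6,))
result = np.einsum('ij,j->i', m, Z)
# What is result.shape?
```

(5,)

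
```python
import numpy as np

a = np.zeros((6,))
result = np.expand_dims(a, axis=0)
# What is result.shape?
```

(1, 6)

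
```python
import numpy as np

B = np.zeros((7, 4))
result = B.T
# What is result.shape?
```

(4, 7)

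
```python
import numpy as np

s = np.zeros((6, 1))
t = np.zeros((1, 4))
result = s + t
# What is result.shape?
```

(6, 4)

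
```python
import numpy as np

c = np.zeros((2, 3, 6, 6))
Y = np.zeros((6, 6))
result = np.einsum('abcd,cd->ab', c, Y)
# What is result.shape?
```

(2, 3)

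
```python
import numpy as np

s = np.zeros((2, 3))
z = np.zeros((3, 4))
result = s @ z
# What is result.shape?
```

(2, 4)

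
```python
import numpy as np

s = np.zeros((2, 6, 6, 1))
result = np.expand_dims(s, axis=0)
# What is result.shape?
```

(1, 2, 6, 6, 1)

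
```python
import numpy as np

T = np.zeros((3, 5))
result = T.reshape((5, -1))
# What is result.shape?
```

(5, 3)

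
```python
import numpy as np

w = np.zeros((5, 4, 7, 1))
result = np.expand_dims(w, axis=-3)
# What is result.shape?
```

(5, 4, 1, 7, 1)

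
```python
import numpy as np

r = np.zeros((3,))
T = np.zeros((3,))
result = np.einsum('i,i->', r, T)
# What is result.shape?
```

()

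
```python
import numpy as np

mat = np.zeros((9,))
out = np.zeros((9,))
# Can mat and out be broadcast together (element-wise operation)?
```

Yes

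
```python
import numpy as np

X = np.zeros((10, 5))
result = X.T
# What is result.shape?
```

(5, 10)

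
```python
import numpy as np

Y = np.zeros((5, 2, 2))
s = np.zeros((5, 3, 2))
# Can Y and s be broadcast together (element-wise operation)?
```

No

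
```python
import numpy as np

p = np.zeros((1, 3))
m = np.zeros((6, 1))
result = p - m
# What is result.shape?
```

(6, 3)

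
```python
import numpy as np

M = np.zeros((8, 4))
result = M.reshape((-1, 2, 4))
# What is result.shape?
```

(4, 2, 4)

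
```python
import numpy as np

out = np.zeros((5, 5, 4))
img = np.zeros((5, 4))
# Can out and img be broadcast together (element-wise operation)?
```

Yes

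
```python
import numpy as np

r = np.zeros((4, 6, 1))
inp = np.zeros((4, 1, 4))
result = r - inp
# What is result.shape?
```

(4, 6, 4)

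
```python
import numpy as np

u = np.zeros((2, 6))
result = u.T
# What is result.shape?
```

(6, 2)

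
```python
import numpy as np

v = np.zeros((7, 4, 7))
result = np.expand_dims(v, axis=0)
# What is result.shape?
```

(1, 7, 4, 7)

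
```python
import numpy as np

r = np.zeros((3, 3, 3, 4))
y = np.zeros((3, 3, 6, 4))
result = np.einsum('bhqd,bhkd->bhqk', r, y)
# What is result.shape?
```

(3, 3, 3, 6)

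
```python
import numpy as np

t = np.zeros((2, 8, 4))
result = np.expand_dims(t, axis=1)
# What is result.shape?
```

(2, 1, 8, 4)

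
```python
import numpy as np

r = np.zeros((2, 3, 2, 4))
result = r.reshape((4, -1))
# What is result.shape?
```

(4, 12)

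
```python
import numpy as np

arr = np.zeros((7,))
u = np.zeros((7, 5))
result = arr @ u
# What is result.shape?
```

(5,)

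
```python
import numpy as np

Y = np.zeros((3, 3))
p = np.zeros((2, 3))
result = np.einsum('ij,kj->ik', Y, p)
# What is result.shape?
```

(3, 2)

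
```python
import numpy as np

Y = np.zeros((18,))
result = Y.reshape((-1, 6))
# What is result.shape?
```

(3, 6)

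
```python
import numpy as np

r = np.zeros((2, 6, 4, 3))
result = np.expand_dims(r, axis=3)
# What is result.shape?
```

(2, 6, 4, 1, 3)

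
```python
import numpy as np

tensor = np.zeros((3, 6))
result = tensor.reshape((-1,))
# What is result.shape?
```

(18,)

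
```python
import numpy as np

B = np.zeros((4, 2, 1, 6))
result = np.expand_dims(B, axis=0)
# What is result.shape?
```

(1, 4, 2, 1, 6)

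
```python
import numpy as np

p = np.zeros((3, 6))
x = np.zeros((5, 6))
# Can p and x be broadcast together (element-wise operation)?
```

No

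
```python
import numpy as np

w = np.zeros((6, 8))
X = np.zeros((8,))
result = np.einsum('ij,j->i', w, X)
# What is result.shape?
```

(6,)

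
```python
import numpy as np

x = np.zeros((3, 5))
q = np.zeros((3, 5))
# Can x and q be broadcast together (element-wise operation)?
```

Yes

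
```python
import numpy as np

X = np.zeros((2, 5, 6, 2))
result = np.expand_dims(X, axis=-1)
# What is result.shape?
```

(2, 5, 6, 2, 1)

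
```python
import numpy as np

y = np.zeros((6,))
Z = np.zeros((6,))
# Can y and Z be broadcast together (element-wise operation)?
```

Yes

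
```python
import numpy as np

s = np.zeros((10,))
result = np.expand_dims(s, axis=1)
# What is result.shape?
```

(10, 1)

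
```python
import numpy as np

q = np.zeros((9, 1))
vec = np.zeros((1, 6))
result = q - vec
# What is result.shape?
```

(9, 6)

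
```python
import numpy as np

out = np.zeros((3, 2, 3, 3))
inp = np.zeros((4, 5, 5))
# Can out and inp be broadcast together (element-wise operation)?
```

No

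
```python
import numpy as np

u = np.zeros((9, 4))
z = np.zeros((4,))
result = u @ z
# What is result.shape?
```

(9,)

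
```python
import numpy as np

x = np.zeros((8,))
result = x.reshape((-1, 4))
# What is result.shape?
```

(2, 4)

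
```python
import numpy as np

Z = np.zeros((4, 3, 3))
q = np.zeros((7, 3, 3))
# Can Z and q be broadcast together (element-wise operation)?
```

No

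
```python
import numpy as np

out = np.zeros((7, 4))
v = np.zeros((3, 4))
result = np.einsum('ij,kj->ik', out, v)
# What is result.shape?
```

(7, 3)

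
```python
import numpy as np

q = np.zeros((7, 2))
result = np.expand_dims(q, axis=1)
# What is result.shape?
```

(7, 1, 2)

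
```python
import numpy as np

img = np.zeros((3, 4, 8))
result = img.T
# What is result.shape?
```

(8, 4, 3)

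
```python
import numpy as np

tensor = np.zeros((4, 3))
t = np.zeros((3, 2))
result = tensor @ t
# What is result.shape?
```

(4, 2)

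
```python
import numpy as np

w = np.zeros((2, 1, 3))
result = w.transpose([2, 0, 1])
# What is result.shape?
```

(3, 2, 1)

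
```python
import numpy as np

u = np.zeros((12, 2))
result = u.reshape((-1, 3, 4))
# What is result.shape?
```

(2, 3, 4)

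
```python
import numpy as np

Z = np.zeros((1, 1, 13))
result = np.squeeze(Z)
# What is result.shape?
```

(13,)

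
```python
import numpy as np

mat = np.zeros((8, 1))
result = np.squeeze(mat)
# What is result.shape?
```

(8,)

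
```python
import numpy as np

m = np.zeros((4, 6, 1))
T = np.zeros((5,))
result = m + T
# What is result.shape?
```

(4, 6, 5)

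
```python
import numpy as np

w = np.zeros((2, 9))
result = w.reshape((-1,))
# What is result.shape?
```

(18,)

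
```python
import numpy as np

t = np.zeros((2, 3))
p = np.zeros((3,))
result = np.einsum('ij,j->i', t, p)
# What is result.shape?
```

(2,)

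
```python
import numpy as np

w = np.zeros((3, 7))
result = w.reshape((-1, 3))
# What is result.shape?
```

(7, 3)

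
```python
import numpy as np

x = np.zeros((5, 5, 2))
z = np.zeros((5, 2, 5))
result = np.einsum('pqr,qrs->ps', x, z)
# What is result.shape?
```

(5, 5)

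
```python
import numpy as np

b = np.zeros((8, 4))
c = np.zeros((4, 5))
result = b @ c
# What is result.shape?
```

(8, 5)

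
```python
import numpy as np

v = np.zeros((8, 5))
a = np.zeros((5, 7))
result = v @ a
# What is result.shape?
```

(8, 7)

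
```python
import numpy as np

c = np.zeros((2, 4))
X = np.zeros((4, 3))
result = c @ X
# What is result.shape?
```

(2, 3)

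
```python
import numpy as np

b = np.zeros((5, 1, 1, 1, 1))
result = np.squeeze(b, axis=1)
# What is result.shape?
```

(5, 1, 1, 1)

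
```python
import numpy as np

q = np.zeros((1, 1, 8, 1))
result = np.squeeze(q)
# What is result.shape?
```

(8,)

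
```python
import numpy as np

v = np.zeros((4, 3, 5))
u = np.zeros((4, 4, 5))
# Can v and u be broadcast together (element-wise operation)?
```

No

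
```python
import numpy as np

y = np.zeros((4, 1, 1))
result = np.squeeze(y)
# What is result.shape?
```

(4,)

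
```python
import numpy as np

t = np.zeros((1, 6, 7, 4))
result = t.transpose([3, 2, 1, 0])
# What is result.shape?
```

(4, 7, 6, 1)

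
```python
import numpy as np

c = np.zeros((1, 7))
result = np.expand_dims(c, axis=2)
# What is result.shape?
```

(1, 7, 1)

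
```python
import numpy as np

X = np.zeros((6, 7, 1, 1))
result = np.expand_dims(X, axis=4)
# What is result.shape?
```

(6, 7, 1, 1, 1)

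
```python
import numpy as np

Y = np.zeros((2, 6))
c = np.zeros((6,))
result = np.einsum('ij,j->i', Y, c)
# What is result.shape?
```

(2,)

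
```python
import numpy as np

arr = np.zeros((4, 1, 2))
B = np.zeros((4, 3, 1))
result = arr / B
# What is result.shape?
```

(4, 3, 2)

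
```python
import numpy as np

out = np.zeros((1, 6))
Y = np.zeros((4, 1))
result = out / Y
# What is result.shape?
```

(4, 6)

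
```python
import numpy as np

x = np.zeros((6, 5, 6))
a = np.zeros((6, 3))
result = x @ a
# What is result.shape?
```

(6, 5, 3)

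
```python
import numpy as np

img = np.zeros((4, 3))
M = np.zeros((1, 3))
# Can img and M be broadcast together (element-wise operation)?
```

Yes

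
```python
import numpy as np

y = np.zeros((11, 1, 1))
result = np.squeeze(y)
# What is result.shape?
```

(11,)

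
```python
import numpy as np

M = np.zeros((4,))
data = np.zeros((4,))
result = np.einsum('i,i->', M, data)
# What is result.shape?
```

()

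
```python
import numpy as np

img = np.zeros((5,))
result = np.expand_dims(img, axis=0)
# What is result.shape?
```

(1, 5)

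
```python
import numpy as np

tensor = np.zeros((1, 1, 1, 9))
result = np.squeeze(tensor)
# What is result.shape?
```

(9,)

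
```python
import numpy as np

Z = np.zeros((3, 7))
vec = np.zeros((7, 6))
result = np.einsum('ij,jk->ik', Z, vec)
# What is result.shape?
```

(3, 6)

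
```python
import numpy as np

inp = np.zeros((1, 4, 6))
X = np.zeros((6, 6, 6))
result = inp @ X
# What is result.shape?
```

(6, 4, 6)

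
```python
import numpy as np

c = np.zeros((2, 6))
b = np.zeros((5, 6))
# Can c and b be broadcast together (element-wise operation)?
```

No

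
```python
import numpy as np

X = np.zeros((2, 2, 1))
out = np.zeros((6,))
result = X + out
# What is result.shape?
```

(2, 2, 6)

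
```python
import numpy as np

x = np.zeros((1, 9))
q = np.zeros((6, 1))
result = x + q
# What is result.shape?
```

(6, 9)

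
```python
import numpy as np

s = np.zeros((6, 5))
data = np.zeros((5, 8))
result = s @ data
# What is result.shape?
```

(6, 8)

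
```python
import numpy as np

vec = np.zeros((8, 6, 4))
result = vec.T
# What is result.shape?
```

(4, 6, 8)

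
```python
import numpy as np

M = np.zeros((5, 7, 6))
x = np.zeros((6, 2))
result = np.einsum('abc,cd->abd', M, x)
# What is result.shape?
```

(5, 7, 2)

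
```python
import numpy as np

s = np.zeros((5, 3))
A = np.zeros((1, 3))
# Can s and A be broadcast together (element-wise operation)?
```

Yes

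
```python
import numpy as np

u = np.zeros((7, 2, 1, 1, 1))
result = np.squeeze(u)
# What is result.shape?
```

(7, 2)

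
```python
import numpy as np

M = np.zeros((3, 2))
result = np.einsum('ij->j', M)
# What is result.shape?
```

(2,)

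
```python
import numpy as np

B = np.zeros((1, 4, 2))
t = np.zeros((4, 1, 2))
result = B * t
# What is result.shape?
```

(4, 4, 2)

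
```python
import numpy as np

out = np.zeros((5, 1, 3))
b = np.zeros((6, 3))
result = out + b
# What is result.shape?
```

(5, 6, 3)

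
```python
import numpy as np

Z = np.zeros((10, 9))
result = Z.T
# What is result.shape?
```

(9, 10)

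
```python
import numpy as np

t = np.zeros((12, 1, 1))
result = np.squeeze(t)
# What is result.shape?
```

(12,)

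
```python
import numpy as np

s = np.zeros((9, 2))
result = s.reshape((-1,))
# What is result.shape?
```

(18,)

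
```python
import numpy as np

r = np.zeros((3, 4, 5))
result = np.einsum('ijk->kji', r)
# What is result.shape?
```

(5, 4, 3)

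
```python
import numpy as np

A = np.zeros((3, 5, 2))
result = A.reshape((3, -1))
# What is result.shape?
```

(3, 10)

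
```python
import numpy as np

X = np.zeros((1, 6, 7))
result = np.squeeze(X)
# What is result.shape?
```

(6, 7)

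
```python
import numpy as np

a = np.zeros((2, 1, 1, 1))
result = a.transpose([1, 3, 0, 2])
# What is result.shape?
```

(1, 1, 2, 1)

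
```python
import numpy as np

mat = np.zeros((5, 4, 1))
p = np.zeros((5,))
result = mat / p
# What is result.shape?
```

(5, 4, 5)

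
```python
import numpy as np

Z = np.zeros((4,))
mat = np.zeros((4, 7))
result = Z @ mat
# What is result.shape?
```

(7,)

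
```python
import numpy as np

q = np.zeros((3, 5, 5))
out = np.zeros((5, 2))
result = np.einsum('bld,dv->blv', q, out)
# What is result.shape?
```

(3, 5, 2)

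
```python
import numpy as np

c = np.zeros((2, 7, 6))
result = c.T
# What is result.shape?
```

(6, 7, 2)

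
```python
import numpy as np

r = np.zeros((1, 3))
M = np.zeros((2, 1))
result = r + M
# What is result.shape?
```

(2, 3)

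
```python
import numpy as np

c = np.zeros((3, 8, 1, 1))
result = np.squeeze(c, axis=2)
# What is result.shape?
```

(3, 8, 1)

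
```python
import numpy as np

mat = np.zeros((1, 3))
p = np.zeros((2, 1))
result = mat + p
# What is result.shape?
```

(2, 3)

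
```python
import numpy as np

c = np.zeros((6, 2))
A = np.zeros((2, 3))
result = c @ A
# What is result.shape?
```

(6, 3)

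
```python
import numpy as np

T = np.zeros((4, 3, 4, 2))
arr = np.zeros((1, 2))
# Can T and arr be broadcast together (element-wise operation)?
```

Yes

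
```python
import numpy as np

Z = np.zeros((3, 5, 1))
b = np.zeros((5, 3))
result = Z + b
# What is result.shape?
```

(3, 5, 3)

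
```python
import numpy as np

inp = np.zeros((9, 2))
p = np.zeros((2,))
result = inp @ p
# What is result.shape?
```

(9,)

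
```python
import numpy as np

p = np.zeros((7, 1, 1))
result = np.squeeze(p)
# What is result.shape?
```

(7,)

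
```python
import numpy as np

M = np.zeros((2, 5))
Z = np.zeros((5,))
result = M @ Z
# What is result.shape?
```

(2,)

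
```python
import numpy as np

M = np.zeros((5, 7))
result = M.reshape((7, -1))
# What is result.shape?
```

(7, 5)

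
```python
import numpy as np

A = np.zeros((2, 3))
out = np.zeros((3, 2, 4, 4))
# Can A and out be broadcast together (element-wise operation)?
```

No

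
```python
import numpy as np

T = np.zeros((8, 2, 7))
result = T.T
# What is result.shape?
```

(7, 2, 8)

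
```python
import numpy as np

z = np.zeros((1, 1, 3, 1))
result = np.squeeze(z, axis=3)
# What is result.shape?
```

(1, 1, 3)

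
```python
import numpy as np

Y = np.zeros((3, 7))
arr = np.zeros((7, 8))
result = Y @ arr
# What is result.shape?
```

(3, 8)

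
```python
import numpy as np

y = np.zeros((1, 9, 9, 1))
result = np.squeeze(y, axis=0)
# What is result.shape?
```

(9, 9, 1)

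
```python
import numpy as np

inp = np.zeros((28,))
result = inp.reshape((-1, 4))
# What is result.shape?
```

(7, 4)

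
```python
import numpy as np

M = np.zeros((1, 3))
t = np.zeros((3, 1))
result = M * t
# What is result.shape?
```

(3, 3)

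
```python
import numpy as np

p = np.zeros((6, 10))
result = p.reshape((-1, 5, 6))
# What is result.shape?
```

(2, 5, 6)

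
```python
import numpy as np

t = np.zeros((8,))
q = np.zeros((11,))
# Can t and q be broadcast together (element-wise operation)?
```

No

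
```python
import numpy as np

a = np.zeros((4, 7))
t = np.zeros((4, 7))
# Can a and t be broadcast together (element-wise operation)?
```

Yes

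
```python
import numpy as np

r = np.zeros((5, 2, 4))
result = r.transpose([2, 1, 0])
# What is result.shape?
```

(4, 2, 5)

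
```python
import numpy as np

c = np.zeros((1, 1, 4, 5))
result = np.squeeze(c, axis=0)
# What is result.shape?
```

(1, 4, 5)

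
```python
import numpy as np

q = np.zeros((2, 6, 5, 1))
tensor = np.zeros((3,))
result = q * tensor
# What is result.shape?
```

(2, 6, 5, 3)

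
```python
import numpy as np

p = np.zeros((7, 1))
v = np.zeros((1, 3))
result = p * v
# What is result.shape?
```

(7, 3)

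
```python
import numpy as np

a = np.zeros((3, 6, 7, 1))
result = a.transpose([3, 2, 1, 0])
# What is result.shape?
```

(1, 7, 6, 3)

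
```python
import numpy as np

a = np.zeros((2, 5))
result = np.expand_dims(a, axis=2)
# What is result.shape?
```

(2, 5, 1)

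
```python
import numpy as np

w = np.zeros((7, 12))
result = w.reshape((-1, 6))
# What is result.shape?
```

(14, 6)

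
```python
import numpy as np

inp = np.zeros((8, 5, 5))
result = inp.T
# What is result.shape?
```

(5, 5, 8)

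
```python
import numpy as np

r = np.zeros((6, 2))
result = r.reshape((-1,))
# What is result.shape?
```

(12,)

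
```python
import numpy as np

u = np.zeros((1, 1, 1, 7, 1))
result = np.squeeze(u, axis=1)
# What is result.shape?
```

(1, 1, 7, 1)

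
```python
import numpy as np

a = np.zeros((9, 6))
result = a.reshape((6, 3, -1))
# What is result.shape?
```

(6, 3, 3)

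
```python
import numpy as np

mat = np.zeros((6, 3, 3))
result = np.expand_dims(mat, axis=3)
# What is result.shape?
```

(6, 3, 3, 1)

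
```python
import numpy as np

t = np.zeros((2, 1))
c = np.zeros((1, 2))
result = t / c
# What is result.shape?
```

(2, 2)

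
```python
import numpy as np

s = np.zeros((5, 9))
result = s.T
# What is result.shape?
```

(9, 5)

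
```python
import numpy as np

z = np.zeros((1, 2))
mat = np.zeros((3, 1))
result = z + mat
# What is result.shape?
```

(3, 2)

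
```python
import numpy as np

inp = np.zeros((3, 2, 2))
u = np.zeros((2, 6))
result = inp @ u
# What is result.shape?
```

(3, 2, 6)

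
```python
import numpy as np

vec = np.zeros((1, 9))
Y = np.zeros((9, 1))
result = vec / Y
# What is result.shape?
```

(9, 9)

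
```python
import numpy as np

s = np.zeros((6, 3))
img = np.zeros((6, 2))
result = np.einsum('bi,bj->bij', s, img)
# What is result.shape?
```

(6, 3, 2)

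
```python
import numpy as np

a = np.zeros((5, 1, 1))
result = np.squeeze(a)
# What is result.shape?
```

(5,)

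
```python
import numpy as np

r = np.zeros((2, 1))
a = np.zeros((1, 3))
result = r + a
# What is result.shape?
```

(2, 3)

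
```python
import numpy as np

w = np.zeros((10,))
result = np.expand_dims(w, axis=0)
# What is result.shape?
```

(1, 10)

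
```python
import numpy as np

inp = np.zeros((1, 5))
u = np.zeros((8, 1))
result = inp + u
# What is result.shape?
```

(8, 5)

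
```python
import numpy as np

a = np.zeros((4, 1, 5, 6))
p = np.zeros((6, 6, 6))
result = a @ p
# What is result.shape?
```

(4, 6, 5, 6)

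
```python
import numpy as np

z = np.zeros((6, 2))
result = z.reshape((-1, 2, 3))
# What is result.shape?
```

(2, 2, 3)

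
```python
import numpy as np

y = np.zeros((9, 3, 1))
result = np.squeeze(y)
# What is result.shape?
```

(9, 3)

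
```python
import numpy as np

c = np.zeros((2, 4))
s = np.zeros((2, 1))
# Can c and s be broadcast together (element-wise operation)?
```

Yes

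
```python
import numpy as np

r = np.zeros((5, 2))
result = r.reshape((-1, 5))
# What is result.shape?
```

(2, 5)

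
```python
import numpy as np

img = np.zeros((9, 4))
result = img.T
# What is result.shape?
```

(4, 9)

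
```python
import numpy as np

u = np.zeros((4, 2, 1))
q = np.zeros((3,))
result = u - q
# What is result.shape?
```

(4, 2, 3)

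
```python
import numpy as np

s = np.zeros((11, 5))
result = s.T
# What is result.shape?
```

(5, 11)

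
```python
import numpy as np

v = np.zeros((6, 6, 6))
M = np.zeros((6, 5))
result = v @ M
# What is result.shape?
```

(6, 6, 5)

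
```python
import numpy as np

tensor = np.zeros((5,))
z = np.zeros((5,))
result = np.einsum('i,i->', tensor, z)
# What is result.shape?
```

()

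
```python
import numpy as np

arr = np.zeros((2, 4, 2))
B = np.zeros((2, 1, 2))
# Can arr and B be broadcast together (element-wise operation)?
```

Yes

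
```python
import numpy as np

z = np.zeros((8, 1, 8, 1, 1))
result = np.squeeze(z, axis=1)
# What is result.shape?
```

(8, 8, 1, 1)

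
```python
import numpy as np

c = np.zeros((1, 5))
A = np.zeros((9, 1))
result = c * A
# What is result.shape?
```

(9, 5)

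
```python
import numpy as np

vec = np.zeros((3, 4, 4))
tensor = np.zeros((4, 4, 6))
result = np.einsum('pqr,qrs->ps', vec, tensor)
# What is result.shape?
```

(3, 6)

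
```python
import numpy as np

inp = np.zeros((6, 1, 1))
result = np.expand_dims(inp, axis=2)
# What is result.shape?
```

(6, 1, 1, 1)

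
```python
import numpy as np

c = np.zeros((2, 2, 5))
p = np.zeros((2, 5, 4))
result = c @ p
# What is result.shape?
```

(2, 2, 4)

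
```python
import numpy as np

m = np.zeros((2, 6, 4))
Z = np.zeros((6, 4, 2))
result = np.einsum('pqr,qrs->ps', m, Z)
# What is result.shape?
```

(2, 2)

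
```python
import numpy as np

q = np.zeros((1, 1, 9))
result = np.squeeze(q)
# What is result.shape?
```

(9,)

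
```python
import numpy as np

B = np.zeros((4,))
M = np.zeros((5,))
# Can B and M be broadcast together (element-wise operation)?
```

No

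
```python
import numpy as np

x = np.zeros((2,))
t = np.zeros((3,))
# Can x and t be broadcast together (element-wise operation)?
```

No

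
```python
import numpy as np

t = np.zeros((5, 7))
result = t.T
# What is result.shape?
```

(7, 5)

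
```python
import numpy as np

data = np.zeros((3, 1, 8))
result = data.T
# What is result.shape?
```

(8, 1, 3)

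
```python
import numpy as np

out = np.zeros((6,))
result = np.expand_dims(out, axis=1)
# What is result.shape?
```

(6, 1)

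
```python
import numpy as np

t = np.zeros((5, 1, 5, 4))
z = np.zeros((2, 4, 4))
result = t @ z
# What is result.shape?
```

(5, 2, 5, 4)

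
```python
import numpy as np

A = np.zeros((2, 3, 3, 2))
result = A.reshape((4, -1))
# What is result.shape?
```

(4, 9)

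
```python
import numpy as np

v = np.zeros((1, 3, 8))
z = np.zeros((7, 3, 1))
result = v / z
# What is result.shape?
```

(7, 3, 8)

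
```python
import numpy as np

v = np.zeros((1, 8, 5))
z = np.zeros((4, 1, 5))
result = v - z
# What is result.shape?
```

(4, 8, 5)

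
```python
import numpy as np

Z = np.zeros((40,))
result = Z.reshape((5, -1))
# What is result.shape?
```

(5, 8)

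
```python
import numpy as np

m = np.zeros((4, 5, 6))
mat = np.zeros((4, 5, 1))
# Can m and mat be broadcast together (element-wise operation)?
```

Yes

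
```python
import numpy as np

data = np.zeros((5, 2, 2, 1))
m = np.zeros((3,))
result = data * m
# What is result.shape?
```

(5, 2, 2, 3)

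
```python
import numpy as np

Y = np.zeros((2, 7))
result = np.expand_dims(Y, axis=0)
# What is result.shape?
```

(1, 2, 7)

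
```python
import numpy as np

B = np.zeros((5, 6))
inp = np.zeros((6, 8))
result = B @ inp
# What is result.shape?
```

(5, 8)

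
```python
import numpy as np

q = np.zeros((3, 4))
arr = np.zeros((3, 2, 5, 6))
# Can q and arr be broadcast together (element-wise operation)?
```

No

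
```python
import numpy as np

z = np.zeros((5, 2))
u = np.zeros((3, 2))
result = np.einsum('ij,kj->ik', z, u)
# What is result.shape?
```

(5, 3)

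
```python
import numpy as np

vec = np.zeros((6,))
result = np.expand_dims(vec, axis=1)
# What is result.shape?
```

(6, 1)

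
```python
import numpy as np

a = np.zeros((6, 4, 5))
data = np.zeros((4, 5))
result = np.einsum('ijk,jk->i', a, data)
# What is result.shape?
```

(6,)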